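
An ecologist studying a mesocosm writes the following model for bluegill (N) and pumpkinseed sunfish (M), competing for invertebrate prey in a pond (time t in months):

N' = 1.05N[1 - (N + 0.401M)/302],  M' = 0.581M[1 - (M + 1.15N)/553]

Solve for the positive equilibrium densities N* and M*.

N* ≈ 149, M* ≈ 382

Setting both brackets to zero gives the nullclines N + 0.401M = 302 and 1.15N + M = 553.
Substituting M = 553 - 1.15N into the first: N(1 - 0.401·1.15) = 302 - 0.401·553.
So N* = 80.2/0.539 = 149, and then M* = 553 - 1.15·149 = 382.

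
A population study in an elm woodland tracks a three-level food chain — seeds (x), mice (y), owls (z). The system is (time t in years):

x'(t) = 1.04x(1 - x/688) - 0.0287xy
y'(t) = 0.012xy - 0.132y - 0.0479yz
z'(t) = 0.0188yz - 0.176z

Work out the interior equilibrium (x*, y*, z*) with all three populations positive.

x* ≈ 510, y* ≈ 9.36, z* ≈ 125

From dz/dt = 0: 0.0188y* = 0.176, so y* = 9.36.
From dx/dt = 0: 1.04(1 - x*/688) = 0.0287·9.36, giving x* = 688·(1 - 0.258) = 510.
From dy/dt = 0: 0.012·510 - 0.132 = 0.0479z*, so z* = 5.99/0.0479 = 125.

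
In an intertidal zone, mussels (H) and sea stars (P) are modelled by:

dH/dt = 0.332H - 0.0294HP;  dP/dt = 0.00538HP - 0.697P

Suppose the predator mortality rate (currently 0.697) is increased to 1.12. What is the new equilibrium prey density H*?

At the interior fixed point, setting dP/dt = 0 with P > 0 fixes H* = (predator death rate)/(HP coefficient) — independent of the other coefficients.
With the change, H* = 1.12/0.00538 = 208; it rises from 130.

H* ≈ 208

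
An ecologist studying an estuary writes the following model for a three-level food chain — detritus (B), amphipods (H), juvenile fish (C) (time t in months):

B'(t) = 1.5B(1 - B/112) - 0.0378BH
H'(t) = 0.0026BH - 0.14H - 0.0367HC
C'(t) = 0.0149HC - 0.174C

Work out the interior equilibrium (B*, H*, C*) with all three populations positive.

B* ≈ 79, H* ≈ 11.7, C* ≈ 1.78

From dC/dt = 0: 0.0149H* = 0.174, so H* = 11.7.
From dB/dt = 0: 1.5(1 - B*/112) = 0.0378·11.7, giving B* = 112·(1 - 0.294) = 79.
From dH/dt = 0: 0.0026·79 - 0.14 = 0.0367C*, so C* = 0.0655/0.0367 = 1.78.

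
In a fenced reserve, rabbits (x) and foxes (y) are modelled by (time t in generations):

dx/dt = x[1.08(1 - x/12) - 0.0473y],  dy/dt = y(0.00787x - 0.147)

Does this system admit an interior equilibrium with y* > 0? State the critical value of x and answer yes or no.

The predator equation gives dy/dt > 0 only when x > 0.147/0.00787 = 18.7.
Without the predator, x → K = 12. Since 12 < 18.7, the predator cannot invade.

Threshold x = 18.7; K < 18.7, so no, the predator goes extinct.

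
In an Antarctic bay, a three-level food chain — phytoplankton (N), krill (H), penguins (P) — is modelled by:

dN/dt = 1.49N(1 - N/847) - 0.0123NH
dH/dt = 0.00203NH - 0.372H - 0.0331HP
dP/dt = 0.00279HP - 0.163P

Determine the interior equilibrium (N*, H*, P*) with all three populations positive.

N* ≈ 439, H* ≈ 58.4, P* ≈ 15.7

From dP/dt = 0: 0.00279H* = 0.163, so H* = 58.4.
From dN/dt = 0: 1.49(1 - N*/847) = 0.0123·58.4, giving N* = 847·(1 - 0.482) = 439.
From dH/dt = 0: 0.00203·439 - 0.372 = 0.0331P*, so P* = 0.518/0.0331 = 15.7.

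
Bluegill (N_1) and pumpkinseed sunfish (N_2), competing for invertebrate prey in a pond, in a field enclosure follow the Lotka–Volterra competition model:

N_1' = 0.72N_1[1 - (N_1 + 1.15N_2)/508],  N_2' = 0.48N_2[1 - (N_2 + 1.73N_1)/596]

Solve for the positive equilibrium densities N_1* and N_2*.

N_1* ≈ 179, N_2* ≈ 286

Setting both brackets to zero gives the nullclines N_1 + 1.15N_2 = 508 and 1.73N_1 + N_2 = 596.
Substituting N_2 = 596 - 1.73N_1 into the first: N_1(1 - 1.15·1.73) = 508 - 1.15·596.
So N_1* = -177/-0.989 = 179, and then N_2* = 596 - 1.73·179 = 286.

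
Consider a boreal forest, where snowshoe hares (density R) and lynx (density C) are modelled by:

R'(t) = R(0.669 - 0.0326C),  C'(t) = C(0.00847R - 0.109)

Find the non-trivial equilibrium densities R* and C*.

R* ≈ 12.9, C* ≈ 20.5

Set dC/dt = 0 with C > 0: 0.00847R - 0.109 = 0, so R* = 0.109/0.00847 = 12.9.
Set dR/dt = 0 with R > 0: 0.669 - 0.0326C = 0, so C* = 0.669/0.0326 = 20.5.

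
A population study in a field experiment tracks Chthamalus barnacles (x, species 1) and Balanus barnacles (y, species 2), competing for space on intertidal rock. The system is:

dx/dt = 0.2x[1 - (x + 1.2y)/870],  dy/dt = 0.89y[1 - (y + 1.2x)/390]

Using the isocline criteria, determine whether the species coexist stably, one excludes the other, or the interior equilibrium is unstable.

Compare the nullcline intercepts: K1/α12 = 870/1.2 = 725 > K2 = 390; K2/α21 = 390/1.2 = 325 < K1 = 870.
Since the inequalities point opposite ways, species 1 can invade but species 2 cannot.

species 1 excludes species 2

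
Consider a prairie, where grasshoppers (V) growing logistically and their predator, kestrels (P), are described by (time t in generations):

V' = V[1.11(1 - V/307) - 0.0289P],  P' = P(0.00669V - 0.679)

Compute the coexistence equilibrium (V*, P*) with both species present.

V* ≈ 101, P* ≈ 25.7

From dP/dt = 0 with P > 0: 0.00669V* = 0.679, so V* = 101.
Substitute into dV/dt = 0: 1.11(1 - 101/307) = 0.0289P*.
The bracket is 0.669, giving P* = 0.743/0.0289 = 25.7.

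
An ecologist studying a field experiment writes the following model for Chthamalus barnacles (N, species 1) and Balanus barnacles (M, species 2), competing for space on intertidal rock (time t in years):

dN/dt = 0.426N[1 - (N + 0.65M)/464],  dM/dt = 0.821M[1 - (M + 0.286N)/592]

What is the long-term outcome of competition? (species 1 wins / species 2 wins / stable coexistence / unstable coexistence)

stable coexistence

Compare the nullcline intercepts: K1/α12 = 464/0.65 = 714 > K2 = 592; K2/α21 = 592/0.286 = 2070 > K1 = 464.
Since both inequalities hold, each species can invade when rare, so the interior equilibrium is stable.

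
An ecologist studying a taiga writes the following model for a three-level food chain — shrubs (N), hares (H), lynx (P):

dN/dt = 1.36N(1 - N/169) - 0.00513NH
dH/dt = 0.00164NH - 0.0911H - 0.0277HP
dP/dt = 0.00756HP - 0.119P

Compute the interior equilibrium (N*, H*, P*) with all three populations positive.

N* ≈ 159, H* ≈ 15.7, P* ≈ 6.12

From dP/dt = 0: 0.00756H* = 0.119, so H* = 15.7.
From dN/dt = 0: 1.36(1 - N*/169) = 0.00513·15.7, giving N* = 169·(1 - 0.0594) = 159.
From dH/dt = 0: 0.00164·159 - 0.0911 = 0.0277P*, so P* = 0.17/0.0277 = 6.12.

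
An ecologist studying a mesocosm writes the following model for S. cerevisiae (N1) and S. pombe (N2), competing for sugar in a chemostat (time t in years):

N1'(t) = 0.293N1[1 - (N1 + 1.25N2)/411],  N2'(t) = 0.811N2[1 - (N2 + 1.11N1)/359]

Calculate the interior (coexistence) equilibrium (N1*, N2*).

N1* ≈ 97.4, N2* ≈ 251

Setting both brackets to zero gives the nullclines N1 + 1.25N2 = 411 and 1.11N1 + N2 = 359.
Substituting N2 = 359 - 1.11N1 into the first: N1(1 - 1.25·1.11) = 411 - 1.25·359.
So N1* = -37.8/-0.388 = 97.4, and then N2* = 359 - 1.11·97.4 = 251.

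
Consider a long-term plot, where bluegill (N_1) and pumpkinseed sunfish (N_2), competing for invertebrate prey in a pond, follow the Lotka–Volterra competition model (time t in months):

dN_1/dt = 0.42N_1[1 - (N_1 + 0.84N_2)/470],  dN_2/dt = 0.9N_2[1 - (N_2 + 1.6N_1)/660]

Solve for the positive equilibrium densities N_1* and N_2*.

Setting both brackets to zero gives the nullclines N_1 + 0.84N_2 = 470 and 1.6N_1 + N_2 = 660.
Substituting N_2 = 660 - 1.6N_1 into the first: N_1(1 - 0.84·1.6) = 470 - 0.84·660.
So N_1* = -84.4/-0.344 = 245, and then N_2* = 660 - 1.6·245 = 267.

N_1* ≈ 245, N_2* ≈ 267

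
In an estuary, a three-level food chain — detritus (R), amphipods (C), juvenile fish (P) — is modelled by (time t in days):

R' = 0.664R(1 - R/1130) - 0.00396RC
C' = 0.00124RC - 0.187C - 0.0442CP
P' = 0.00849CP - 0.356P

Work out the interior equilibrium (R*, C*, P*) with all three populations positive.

R* ≈ 847, C* ≈ 41.9, P* ≈ 19.5

From dP/dt = 0: 0.00849C* = 0.356, so C* = 41.9.
From dR/dt = 0: 0.664(1 - R*/1130) = 0.00396·41.9, giving R* = 1130·(1 - 0.25) = 847.
From dC/dt = 0: 0.00124·847 - 0.187 = 0.0442P*, so P* = 0.864/0.0442 = 19.5.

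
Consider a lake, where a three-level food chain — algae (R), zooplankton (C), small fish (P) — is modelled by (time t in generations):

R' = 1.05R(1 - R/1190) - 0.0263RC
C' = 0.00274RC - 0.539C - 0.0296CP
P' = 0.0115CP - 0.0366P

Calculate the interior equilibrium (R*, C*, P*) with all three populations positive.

R* ≈ 1100, C* ≈ 3.18, P* ≈ 83.2

From dP/dt = 0: 0.0115C* = 0.0366, so C* = 3.18.
From dR/dt = 0: 1.05(1 - R*/1190) = 0.0263·3.18, giving R* = 1190·(1 - 0.0797) = 1100.
From dC/dt = 0: 0.00274·1100 - 0.539 = 0.0296P*, so P* = 2.46/0.0296 = 83.2.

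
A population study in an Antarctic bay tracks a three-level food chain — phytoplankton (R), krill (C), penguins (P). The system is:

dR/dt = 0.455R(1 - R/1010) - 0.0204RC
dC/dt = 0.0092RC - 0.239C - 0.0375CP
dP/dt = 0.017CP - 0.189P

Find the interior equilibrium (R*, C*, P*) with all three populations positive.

R* ≈ 507, C* ≈ 11.1, P* ≈ 118

From dP/dt = 0: 0.017C* = 0.189, so C* = 11.1.
From dR/dt = 0: 0.455(1 - R*/1010) = 0.0204·11.1, giving R* = 1010·(1 - 0.498) = 507.
From dC/dt = 0: 0.0092·507 - 0.239 = 0.0375P*, so P* = 4.42/0.0375 = 118.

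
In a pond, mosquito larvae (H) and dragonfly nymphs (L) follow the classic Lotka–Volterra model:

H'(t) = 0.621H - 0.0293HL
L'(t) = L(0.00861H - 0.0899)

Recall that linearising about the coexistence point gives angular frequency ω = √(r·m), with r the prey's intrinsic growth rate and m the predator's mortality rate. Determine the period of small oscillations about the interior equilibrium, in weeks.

T ≈ 26.6 weeks

Here r = 0.621 and m = 0.0899, so r·m = 0.0558.
ω = √0.0558 = 0.236 per week, hence T = 2π/ω ≈ 26.6 weeks.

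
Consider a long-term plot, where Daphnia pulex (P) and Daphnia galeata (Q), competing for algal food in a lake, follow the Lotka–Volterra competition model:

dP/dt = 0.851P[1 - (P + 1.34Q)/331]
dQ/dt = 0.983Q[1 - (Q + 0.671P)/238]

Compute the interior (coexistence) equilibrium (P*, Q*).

P* ≈ 120, Q* ≈ 158

Setting both brackets to zero gives the nullclines P + 1.34Q = 331 and 0.671P + Q = 238.
Substituting Q = 238 - 0.671P into the first: P(1 - 1.34·0.671) = 331 - 1.34·238.
So P* = 12.1/0.101 = 120, and then Q* = 238 - 0.671·120 = 158.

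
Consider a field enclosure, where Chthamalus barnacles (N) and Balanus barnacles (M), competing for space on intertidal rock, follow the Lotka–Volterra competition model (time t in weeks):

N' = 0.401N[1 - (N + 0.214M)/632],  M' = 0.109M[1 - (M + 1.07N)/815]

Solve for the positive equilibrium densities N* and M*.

N* ≈ 593, M* ≈ 180

Setting both brackets to zero gives the nullclines N + 0.214M = 632 and 1.07N + M = 815.
Substituting M = 815 - 1.07N into the first: N(1 - 0.214·1.07) = 632 - 0.214·815.
So N* = 458/0.771 = 593, and then M* = 815 - 1.07·593 = 180.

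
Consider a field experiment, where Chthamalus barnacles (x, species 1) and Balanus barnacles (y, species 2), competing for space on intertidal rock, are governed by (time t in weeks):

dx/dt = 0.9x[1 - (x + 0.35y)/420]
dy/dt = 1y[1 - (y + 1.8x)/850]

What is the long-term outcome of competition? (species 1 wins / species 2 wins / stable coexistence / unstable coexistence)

Compare the nullcline intercepts: K1/α12 = 420/0.35 = 1200 > K2 = 850; K2/α21 = 850/1.8 = 472 > K1 = 420.
Since both inequalities hold, each species can invade when rare, so the interior equilibrium is stable.

stable coexistence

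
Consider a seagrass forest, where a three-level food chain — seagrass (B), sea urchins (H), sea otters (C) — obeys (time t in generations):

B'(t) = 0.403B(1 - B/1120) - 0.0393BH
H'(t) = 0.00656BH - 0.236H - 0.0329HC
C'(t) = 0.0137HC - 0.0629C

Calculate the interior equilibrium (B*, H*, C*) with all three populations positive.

From dC/dt = 0: 0.0137H* = 0.0629, so H* = 4.59.
From dB/dt = 0: 0.403(1 - B*/1120) = 0.0393·4.59, giving B* = 1120·(1 - 0.448) = 619.
From dH/dt = 0: 0.00656·619 - 0.236 = 0.0329C*, so C* = 3.82/0.0329 = 116.

B* ≈ 619, H* ≈ 4.59, C* ≈ 116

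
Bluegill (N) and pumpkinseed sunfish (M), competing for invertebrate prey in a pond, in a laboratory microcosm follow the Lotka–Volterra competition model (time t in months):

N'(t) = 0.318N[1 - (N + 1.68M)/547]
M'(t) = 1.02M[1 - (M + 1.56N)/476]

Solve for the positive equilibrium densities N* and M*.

N* ≈ 156, M* ≈ 233

Setting both brackets to zero gives the nullclines N + 1.68M = 547 and 1.56N + M = 476.
Substituting M = 476 - 1.56N into the first: N(1 - 1.68·1.56) = 547 - 1.68·476.
So N* = -253/-1.62 = 156, and then M* = 476 - 1.56·156 = 233.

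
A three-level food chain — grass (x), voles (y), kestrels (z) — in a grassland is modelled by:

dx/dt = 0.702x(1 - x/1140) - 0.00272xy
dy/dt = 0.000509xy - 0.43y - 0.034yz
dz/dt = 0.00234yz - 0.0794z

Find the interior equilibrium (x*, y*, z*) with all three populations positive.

x* ≈ 990, y* ≈ 33.9, z* ≈ 2.18

From dz/dt = 0: 0.00234y* = 0.0794, so y* = 33.9.
From dx/dt = 0: 0.702(1 - x*/1140) = 0.00272·33.9, giving x* = 1140·(1 - 0.131) = 990.
From dy/dt = 0: 0.000509·990 - 0.43 = 0.034z*, so z* = 0.074/0.034 = 2.18.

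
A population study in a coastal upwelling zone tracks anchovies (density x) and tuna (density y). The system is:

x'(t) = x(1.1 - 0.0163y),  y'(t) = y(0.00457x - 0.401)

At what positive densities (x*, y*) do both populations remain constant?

Set dy/dt = 0 with y > 0: 0.00457x - 0.401 = 0, so x* = 0.401/0.00457 = 87.7.
Set dx/dt = 0 with x > 0: 1.1 - 0.0163y = 0, so y* = 1.1/0.0163 = 67.5.

x* ≈ 87.7, y* ≈ 67.5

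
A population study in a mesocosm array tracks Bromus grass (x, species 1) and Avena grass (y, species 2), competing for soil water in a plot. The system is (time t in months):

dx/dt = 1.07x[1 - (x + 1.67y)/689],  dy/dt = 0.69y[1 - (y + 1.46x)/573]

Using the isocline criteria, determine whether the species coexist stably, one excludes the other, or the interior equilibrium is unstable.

unstable coexistence (outcome depends on initial conditions)

Compare the nullcline intercepts: K1/α12 = 689/1.67 = 413 < K2 = 573; K2/α21 = 573/1.46 = 392 < K1 = 689.
Since both are reversed, neither can invade when rare; the interior point is a saddle.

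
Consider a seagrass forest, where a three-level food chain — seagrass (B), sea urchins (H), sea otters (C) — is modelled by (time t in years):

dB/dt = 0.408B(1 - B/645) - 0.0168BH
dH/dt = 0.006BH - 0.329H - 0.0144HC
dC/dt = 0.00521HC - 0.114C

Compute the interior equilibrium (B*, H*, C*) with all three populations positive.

B* ≈ 63.9, H* ≈ 21.9, C* ≈ 3.76

From dC/dt = 0: 0.00521H* = 0.114, so H* = 21.9.
From dB/dt = 0: 0.408(1 - B*/645) = 0.0168·21.9, giving B* = 645·(1 - 0.901) = 63.9.
From dH/dt = 0: 0.006·63.9 - 0.329 = 0.0144C*, so C* = 0.0542/0.0144 = 3.76.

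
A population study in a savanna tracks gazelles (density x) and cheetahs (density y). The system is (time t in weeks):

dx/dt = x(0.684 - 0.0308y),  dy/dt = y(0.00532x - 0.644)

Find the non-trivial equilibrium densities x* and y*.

x* ≈ 121, y* ≈ 22.2

Set dy/dt = 0 with y > 0: 0.00532x - 0.644 = 0, so x* = 0.644/0.00532 = 121.
Set dx/dt = 0 with x > 0: 0.684 - 0.0308y = 0, so y* = 0.684/0.0308 = 22.2.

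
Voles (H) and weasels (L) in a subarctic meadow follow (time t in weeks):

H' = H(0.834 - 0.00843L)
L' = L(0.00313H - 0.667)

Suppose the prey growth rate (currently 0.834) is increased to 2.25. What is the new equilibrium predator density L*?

L* ≈ 267

At the interior fixed point, setting dH/dt = 0 with H > 0 fixes L* = (prey growth rate)/(HL coefficient) — independent of the other coefficients.
With the change, L* = 2.25/0.00843 = 267; it rises from 98.9.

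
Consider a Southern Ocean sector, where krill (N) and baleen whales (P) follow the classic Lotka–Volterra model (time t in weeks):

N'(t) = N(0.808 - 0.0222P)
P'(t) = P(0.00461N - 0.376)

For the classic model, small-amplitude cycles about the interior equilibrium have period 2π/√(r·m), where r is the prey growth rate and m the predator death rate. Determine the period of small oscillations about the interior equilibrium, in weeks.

Here r = 0.808 and m = 0.376, so r·m = 0.304.
ω = √0.304 = 0.551 per week, hence T = 2π/ω ≈ 11.4 weeks.

T ≈ 11.4 weeks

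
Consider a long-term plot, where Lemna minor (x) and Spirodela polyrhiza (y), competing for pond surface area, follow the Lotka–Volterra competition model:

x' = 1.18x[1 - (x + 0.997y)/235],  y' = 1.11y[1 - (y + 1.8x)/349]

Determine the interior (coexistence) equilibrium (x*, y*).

x* ≈ 142, y* ≈ 93.1

Setting both brackets to zero gives the nullclines x + 0.997y = 235 and 1.8x + y = 349.
Substituting y = 349 - 1.8x into the first: x(1 - 0.997·1.8) = 235 - 0.997·349.
So x* = -113/-0.795 = 142, and then y* = 349 - 1.8·142 = 93.1.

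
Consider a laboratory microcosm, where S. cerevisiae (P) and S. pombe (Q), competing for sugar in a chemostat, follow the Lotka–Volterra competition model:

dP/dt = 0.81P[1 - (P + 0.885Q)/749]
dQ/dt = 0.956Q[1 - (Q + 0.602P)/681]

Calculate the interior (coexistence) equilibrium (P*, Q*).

P* ≈ 313, Q* ≈ 492

Setting both brackets to zero gives the nullclines P + 0.885Q = 749 and 0.602P + Q = 681.
Substituting Q = 681 - 0.602P into the first: P(1 - 0.885·0.602) = 749 - 0.885·681.
So P* = 146/0.467 = 313, and then Q* = 681 - 0.602·313 = 492.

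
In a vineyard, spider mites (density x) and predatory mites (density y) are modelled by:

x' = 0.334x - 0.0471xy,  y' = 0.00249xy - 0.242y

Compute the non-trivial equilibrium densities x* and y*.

x* ≈ 97.2, y* ≈ 7.09

Set dy/dt = 0 with y > 0: 0.00249x - 0.242 = 0, so x* = 0.242/0.00249 = 97.2.
Set dx/dt = 0 with x > 0: 0.334 - 0.0471y = 0, so y* = 0.334/0.0471 = 7.09.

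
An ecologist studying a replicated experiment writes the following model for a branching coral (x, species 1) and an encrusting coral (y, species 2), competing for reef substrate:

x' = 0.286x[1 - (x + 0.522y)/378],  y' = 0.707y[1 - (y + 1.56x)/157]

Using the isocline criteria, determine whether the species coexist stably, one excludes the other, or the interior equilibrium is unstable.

species 1 excludes species 2

Compare the nullcline intercepts: K1/α12 = 378/0.522 = 724 > K2 = 157; K2/α21 = 157/1.56 = 101 < K1 = 378.
Since the inequalities point opposite ways, species 1 can invade but species 2 cannot.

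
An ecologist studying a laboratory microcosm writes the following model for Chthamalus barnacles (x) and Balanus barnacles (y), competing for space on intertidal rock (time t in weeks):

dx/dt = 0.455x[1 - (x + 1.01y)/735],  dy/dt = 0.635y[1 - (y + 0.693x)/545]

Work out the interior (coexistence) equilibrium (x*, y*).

Setting both brackets to zero gives the nullclines x + 1.01y = 735 and 0.693x + y = 545.
Substituting y = 545 - 0.693x into the first: x(1 - 1.01·0.693) = 735 - 1.01·545.
So x* = 185/0.3 = 615, and then y* = 545 - 0.693·615 = 119.

x* ≈ 615, y* ≈ 119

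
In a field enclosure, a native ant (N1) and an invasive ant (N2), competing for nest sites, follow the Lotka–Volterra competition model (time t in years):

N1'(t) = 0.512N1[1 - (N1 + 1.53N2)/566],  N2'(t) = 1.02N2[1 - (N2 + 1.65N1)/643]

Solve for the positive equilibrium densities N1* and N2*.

Setting both brackets to zero gives the nullclines N1 + 1.53N2 = 566 and 1.65N1 + N2 = 643.
Substituting N2 = 643 - 1.65N1 into the first: N1(1 - 1.53·1.65) = 566 - 1.53·643.
So N1* = -418/-1.52 = 274, and then N2* = 643 - 1.65·274 = 191.

N1* ≈ 274, N2* ≈ 191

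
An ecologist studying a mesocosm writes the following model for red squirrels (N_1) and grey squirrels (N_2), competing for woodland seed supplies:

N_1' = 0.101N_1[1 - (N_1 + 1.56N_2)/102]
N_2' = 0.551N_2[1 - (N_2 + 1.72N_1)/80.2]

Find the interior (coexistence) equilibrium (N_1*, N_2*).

N_1* ≈ 13.7, N_2* ≈ 56.6

Setting both brackets to zero gives the nullclines N_1 + 1.56N_2 = 102 and 1.72N_1 + N_2 = 80.2.
Substituting N_2 = 80.2 - 1.72N_1 into the first: N_1(1 - 1.56·1.72) = 102 - 1.56·80.2.
So N_1* = -23.1/-1.68 = 13.7, and then N_2* = 80.2 - 1.72·13.7 = 56.6.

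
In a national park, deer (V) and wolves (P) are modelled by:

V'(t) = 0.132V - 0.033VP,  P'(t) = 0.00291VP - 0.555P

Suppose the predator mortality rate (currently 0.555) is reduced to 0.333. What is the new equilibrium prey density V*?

V* ≈ 114

At the interior fixed point, setting dP/dt = 0 with P > 0 fixes V* = (predator death rate)/(VP coefficient) — independent of the other coefficients.
With the change, V* = 0.333/0.00291 = 114; it falls from 191.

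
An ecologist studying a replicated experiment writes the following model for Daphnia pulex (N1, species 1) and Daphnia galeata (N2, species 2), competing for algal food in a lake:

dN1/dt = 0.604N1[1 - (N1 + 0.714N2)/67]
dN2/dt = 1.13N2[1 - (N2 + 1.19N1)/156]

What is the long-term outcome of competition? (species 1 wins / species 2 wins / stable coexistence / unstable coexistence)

Compare the nullcline intercepts: K1/α12 = 67/0.714 = 93.8 < K2 = 156; K2/α21 = 156/1.19 = 131 > K1 = 67.
Since the inequalities point opposite ways, species 2 can invade but species 1 cannot.

species 2 excludes species 1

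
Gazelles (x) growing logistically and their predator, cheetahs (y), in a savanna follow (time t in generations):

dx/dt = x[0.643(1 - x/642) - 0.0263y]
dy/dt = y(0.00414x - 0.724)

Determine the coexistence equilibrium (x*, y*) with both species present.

From dy/dt = 0 with y > 0: 0.00414x* = 0.724, so x* = 175.
Substitute into dx/dt = 0: 0.643(1 - 175/642) = 0.0263y*.
The bracket is 0.728, giving y* = 0.468/0.0263 = 17.8.

x* ≈ 175, y* ≈ 17.8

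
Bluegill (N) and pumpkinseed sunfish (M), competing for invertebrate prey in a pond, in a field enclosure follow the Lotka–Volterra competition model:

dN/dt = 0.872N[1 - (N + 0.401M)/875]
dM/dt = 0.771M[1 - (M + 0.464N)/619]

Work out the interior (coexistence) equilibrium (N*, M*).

Setting both brackets to zero gives the nullclines N + 0.401M = 875 and 0.464N + M = 619.
Substituting M = 619 - 0.464N into the first: N(1 - 0.401·0.464) = 875 - 0.401·619.
So N* = 627/0.814 = 770, and then M* = 619 - 0.464·770 = 262.

N* ≈ 770, M* ≈ 262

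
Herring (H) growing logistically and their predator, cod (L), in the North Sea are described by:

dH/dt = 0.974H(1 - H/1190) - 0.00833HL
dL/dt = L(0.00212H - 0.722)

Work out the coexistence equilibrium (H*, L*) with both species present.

H* ≈ 341, L* ≈ 83.5

From dL/dt = 0 with L > 0: 0.00212H* = 0.722, so H* = 341.
Substitute into dH/dt = 0: 0.974(1 - 341/1190) = 0.00833L*.
The bracket is 0.714, giving L* = 0.695/0.00833 = 83.5.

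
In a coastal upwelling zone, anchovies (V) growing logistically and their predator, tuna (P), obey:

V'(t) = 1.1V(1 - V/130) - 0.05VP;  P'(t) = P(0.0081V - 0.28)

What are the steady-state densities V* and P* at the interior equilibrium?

From dP/dt = 0 with P > 0: 0.0081V* = 0.28, so V* = 34.6.
Substitute into dV/dt = 0: 1.1(1 - 34.6/130) = 0.05P*.
The bracket is 0.734, giving P* = 0.808/0.05 = 16.2.

V* ≈ 34.6, P* ≈ 16.2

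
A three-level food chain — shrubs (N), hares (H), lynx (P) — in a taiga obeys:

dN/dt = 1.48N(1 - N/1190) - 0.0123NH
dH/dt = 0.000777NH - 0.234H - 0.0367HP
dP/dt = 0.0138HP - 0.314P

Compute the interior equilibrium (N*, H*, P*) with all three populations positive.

N* ≈ 965, H* ≈ 22.8, P* ≈ 14.1

From dP/dt = 0: 0.0138H* = 0.314, so H* = 22.8.
From dN/dt = 0: 1.48(1 - N*/1190) = 0.0123·22.8, giving N* = 1190·(1 - 0.189) = 965.
From dH/dt = 0: 0.000777·965 - 0.234 = 0.0367P*, so P* = 0.516/0.0367 = 14.1.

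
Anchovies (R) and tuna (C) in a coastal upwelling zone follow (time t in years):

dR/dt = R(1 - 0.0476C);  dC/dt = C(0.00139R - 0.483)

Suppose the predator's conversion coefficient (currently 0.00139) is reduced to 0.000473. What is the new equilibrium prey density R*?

At the interior fixed point, setting dC/dt = 0 with C > 0 fixes R* = (predator death rate)/(RC coefficient) — independent of the other coefficients.
With the change, R* = 0.483/0.000473 = 1020; it rises from 347.

R* ≈ 1020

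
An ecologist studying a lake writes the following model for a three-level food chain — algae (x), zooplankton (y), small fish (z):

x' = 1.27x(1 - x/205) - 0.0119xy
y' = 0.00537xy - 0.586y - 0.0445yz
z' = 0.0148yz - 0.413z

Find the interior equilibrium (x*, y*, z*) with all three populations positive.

x* ≈ 151, y* ≈ 27.9, z* ≈ 5.1

From dz/dt = 0: 0.0148y* = 0.413, so y* = 27.9.
From dx/dt = 0: 1.27(1 - x*/205) = 0.0119·27.9, giving x* = 205·(1 - 0.261) = 151.
From dy/dt = 0: 0.00537·151 - 0.586 = 0.0445z*, so z* = 0.227/0.0445 = 5.1.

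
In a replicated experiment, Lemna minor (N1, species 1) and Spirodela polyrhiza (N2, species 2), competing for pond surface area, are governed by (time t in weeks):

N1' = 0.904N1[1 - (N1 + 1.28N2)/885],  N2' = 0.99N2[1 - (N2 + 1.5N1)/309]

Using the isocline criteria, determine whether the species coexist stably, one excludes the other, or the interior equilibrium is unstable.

species 1 excludes species 2

Compare the nullcline intercepts: K1/α12 = 885/1.28 = 691 > K2 = 309; K2/α21 = 309/1.5 = 206 < K1 = 885.
Since the inequalities point opposite ways, species 1 can invade but species 2 cannot.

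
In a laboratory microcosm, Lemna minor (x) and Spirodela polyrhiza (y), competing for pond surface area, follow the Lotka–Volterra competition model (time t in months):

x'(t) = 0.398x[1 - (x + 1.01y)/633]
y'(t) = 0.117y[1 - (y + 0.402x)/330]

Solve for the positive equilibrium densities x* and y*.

Setting both brackets to zero gives the nullclines x + 1.01y = 633 and 0.402x + y = 330.
Substituting y = 330 - 0.402x into the first: x(1 - 1.01·0.402) = 633 - 1.01·330.
So x* = 300/0.594 = 505, and then y* = 330 - 0.402·505 = 127.

x* ≈ 505, y* ≈ 127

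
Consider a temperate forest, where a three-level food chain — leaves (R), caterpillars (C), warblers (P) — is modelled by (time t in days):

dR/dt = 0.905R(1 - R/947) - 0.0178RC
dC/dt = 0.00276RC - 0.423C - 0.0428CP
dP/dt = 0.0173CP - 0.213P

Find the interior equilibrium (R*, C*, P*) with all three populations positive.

R* ≈ 718, C* ≈ 12.3, P* ≈ 36.4

From dP/dt = 0: 0.0173C* = 0.213, so C* = 12.3.
From dR/dt = 0: 0.905(1 - R*/947) = 0.0178·12.3, giving R* = 947·(1 - 0.242) = 718.
From dC/dt = 0: 0.00276·718 - 0.423 = 0.0428P*, so P* = 1.56/0.0428 = 36.4.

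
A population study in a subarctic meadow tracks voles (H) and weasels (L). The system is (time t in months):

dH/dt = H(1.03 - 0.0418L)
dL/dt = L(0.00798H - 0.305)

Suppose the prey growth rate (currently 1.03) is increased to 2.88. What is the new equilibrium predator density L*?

At the interior fixed point, setting dH/dt = 0 with H > 0 fixes L* = (prey growth rate)/(HL coefficient) — independent of the other coefficients.
With the change, L* = 2.88/0.0418 = 68.9; it rises from 24.6.

L* ≈ 68.9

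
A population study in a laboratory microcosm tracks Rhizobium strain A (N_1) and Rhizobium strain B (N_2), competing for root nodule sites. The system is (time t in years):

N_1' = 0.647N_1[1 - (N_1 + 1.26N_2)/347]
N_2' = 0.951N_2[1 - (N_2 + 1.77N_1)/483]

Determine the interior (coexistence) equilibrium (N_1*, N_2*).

Setting both brackets to zero gives the nullclines N_1 + 1.26N_2 = 347 and 1.77N_1 + N_2 = 483.
Substituting N_2 = 483 - 1.77N_1 into the first: N_1(1 - 1.26·1.77) = 347 - 1.26·483.
So N_1* = -262/-1.23 = 213, and then N_2* = 483 - 1.77·213 = 107.

N_1* ≈ 213, N_2* ≈ 107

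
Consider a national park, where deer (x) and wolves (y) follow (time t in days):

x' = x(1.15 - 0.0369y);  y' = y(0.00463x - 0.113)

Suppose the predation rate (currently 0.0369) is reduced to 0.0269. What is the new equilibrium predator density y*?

y* ≈ 42.8

At the interior fixed point, setting dx/dt = 0 with x > 0 fixes y* = (prey growth rate)/(xy coefficient) — independent of the other coefficients.
With the change, y* = 1.15/0.0269 = 42.8; it rises from 31.2.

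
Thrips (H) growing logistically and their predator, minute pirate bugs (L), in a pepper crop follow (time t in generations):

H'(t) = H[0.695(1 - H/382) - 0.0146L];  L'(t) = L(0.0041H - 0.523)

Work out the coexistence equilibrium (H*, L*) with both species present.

From dL/dt = 0 with L > 0: 0.0041H* = 0.523, so H* = 128.
Substitute into dH/dt = 0: 0.695(1 - 128/382) = 0.0146L*.
The bracket is 0.666, giving L* = 0.463/0.0146 = 31.7.

H* ≈ 128, L* ≈ 31.7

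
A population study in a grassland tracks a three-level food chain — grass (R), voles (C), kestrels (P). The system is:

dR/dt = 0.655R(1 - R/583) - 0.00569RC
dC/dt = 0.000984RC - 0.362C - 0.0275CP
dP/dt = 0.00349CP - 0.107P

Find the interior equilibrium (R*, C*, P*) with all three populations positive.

From dP/dt = 0: 0.00349C* = 0.107, so C* = 30.7.
From dR/dt = 0: 0.655(1 - R*/583) = 0.00569·30.7, giving R* = 583·(1 - 0.266) = 428.
From dC/dt = 0: 0.000984·428 - 0.362 = 0.0275P*, so P* = 0.0589/0.0275 = 2.14.

R* ≈ 428, C* ≈ 30.7, P* ≈ 2.14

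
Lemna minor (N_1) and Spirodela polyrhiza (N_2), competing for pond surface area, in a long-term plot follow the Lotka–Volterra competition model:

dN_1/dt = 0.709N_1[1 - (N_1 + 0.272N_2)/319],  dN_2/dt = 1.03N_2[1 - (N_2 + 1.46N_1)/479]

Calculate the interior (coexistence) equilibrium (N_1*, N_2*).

Setting both brackets to zero gives the nullclines N_1 + 0.272N_2 = 319 and 1.46N_1 + N_2 = 479.
Substituting N_2 = 479 - 1.46N_1 into the first: N_1(1 - 0.272·1.46) = 319 - 0.272·479.
So N_1* = 189/0.603 = 313, and then N_2* = 479 - 1.46·313 = 22.

N_1* ≈ 313, N_2* ≈ 22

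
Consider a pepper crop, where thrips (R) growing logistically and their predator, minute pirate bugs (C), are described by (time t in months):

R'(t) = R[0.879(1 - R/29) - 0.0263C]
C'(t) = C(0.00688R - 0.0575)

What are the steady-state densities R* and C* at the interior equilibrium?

R* ≈ 8.36, C* ≈ 23.8

From dC/dt = 0 with C > 0: 0.00688R* = 0.0575, so R* = 8.36.
Substitute into dR/dt = 0: 0.879(1 - 8.36/29) = 0.0263C*.
The bracket is 0.712, giving C* = 0.626/0.0263 = 23.8.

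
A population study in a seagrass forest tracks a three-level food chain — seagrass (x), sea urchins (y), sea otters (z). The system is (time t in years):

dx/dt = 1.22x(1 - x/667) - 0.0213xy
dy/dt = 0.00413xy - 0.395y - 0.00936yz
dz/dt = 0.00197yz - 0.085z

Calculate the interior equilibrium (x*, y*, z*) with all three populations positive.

x* ≈ 165, y* ≈ 43.1, z* ≈ 30.4

From dz/dt = 0: 0.00197y* = 0.085, so y* = 43.1.
From dx/dt = 0: 1.22(1 - x*/667) = 0.0213·43.1, giving x* = 667·(1 - 0.753) = 165.
From dy/dt = 0: 0.00413·165 - 0.395 = 0.00936z*, so z* = 0.285/0.00936 = 30.4.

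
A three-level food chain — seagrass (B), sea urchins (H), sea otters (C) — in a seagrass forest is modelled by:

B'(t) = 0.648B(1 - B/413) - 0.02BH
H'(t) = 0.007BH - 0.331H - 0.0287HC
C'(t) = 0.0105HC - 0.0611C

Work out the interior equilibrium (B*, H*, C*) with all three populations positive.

From dC/dt = 0: 0.0105H* = 0.0611, so H* = 5.82.
From dB/dt = 0: 0.648(1 - B*/413) = 0.02·5.82, giving B* = 413·(1 - 0.18) = 339.
From dH/dt = 0: 0.007·339 - 0.331 = 0.0287C*, so C* = 2.04/0.0287 = 71.1.

B* ≈ 339, H* ≈ 5.82, C* ≈ 71.1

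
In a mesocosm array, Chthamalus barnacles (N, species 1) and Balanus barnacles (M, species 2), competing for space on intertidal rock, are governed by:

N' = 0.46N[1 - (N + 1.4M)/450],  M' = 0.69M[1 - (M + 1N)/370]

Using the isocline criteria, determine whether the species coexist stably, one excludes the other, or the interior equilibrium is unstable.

Compare the nullcline intercepts: K1/α12 = 450/1.4 = 321 < K2 = 370; K2/α21 = 370/1 = 370 < K1 = 450.
Since both are reversed, neither can invade when rare; the interior point is a saddle.

unstable coexistence (outcome depends on initial conditions)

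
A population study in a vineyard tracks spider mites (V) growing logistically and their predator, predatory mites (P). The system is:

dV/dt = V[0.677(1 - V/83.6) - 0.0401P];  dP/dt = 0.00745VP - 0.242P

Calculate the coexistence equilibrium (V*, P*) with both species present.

From dP/dt = 0 with P > 0: 0.00745V* = 0.242, so V* = 32.5.
Substitute into dV/dt = 0: 0.677(1 - 32.5/83.6) = 0.0401P*.
The bracket is 0.611, giving P* = 0.414/0.0401 = 10.3.

V* ≈ 32.5, P* ≈ 10.3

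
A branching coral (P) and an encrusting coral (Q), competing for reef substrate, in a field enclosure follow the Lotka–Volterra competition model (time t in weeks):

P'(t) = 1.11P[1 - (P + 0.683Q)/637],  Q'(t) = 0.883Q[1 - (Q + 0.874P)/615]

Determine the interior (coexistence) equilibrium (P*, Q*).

P* ≈ 538, Q* ≈ 145

Setting both brackets to zero gives the nullclines P + 0.683Q = 637 and 0.874P + Q = 615.
Substituting Q = 615 - 0.874P into the first: P(1 - 0.683·0.874) = 637 - 0.683·615.
So P* = 217/0.403 = 538, and then Q* = 615 - 0.874·538 = 145.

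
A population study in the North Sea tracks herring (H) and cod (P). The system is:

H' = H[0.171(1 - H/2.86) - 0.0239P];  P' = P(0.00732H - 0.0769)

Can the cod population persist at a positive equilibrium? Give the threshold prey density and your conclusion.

Threshold H = 10.5; K < 10.5, so no, the predator goes extinct.

The predator equation gives dP/dt > 0 only when H > 0.0769/0.00732 = 10.5.
Without the predator, H → K = 2.86. Since 2.86 < 10.5, the predator cannot invade.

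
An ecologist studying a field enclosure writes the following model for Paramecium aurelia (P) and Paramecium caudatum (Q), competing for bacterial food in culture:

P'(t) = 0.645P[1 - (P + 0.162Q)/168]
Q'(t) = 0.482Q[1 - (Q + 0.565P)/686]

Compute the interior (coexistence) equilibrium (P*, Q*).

Setting both brackets to zero gives the nullclines P + 0.162Q = 168 and 0.565P + Q = 686.
Substituting Q = 686 - 0.565P into the first: P(1 - 0.162·0.565) = 168 - 0.162·686.
So P* = 56.9/0.908 = 62.6, and then Q* = 686 - 0.565·62.6 = 651.

P* ≈ 62.6, Q* ≈ 651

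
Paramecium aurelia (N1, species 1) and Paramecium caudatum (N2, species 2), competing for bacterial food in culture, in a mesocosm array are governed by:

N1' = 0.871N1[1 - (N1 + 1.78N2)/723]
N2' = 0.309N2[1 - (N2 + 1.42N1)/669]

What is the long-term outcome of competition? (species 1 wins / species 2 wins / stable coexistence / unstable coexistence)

unstable coexistence (outcome depends on initial conditions)

Compare the nullcline intercepts: K1/α12 = 723/1.78 = 406 < K2 = 669; K2/α21 = 669/1.42 = 471 < K1 = 723.
Since both are reversed, neither can invade when rare; the interior point is a saddle.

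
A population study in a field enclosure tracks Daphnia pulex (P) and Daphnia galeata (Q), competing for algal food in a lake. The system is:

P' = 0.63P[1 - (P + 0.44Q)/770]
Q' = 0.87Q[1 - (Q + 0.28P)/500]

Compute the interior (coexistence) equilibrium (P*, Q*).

Setting both brackets to zero gives the nullclines P + 0.44Q = 770 and 0.28P + Q = 500.
Substituting Q = 500 - 0.28P into the first: P(1 - 0.44·0.28) = 770 - 0.44·500.
So P* = 550/0.877 = 627, and then Q* = 500 - 0.28·627 = 324.

P* ≈ 627, Q* ≈ 324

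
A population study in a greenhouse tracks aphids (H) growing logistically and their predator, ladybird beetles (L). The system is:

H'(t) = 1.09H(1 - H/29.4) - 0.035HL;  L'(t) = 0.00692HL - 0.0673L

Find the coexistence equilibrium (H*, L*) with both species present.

H* ≈ 9.73, L* ≈ 20.8

From dL/dt = 0 with L > 0: 0.00692H* = 0.0673, so H* = 9.73.
Substitute into dH/dt = 0: 1.09(1 - 9.73/29.4) = 0.035L*.
The bracket is 0.669, giving L* = 0.729/0.035 = 20.8.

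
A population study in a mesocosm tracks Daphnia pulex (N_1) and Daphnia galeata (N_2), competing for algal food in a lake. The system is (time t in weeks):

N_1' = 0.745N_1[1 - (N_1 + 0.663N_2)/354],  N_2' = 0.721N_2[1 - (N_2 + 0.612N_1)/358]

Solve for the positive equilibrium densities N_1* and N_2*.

Setting both brackets to zero gives the nullclines N_1 + 0.663N_2 = 354 and 0.612N_1 + N_2 = 358.
Substituting N_2 = 358 - 0.612N_1 into the first: N_1(1 - 0.663·0.612) = 354 - 0.663·358.
So N_1* = 117/0.594 = 196, and then N_2* = 358 - 0.612·196 = 238.

N_1* ≈ 196, N_2* ≈ 238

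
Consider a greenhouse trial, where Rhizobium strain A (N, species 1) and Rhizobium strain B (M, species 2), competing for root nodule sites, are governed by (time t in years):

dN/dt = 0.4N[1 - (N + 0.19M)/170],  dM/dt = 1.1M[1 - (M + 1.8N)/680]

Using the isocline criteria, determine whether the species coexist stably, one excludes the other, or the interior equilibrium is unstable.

Compare the nullcline intercepts: K1/α12 = 170/0.19 = 895 > K2 = 680; K2/α21 = 680/1.8 = 378 > K1 = 170.
Since both inequalities hold, each species can invade when rare, so the interior equilibrium is stable.

stable coexistence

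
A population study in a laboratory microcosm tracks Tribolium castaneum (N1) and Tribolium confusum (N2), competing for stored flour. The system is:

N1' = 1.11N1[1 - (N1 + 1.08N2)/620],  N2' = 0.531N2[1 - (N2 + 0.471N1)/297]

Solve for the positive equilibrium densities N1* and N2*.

Setting both brackets to zero gives the nullclines N1 + 1.08N2 = 620 and 0.471N1 + N2 = 297.
Substituting N2 = 297 - 0.471N1 into the first: N1(1 - 1.08·0.471) = 620 - 1.08·297.
So N1* = 299/0.491 = 609, and then N2* = 297 - 0.471·609 = 10.1.

N1* ≈ 609, N2* ≈ 10.1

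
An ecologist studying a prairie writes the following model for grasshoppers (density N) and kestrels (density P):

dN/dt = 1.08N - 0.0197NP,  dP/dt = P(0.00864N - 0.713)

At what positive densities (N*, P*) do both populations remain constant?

Set dP/dt = 0 with P > 0: 0.00864N - 0.713 = 0, so N* = 0.713/0.00864 = 82.5.
Set dN/dt = 0 with N > 0: 1.08 - 0.0197P = 0, so P* = 1.08/0.0197 = 54.8.

N* ≈ 82.5, P* ≈ 54.8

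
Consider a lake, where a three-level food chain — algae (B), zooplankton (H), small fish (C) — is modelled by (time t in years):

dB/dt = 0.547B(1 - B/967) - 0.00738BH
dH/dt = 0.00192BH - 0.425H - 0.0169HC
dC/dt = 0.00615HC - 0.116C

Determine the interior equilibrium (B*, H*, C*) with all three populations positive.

B* ≈ 721, H* ≈ 18.9, C* ≈ 56.8

From dC/dt = 0: 0.00615H* = 0.116, so H* = 18.9.
From dB/dt = 0: 0.547(1 - B*/967) = 0.00738·18.9, giving B* = 967·(1 - 0.254) = 721.
From dH/dt = 0: 0.00192·721 - 0.425 = 0.0169C*, so C* = 0.959/0.0169 = 56.8.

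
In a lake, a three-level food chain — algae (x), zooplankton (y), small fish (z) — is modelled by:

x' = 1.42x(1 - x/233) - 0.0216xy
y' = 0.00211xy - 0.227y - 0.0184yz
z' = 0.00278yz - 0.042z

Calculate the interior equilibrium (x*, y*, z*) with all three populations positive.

From dz/dt = 0: 0.00278y* = 0.042, so y* = 15.1.
From dx/dt = 0: 1.42(1 - x*/233) = 0.0216·15.1, giving x* = 233·(1 - 0.23) = 179.
From dy/dt = 0: 0.00211·179 - 0.227 = 0.0184z*, so z* = 0.152/0.0184 = 8.24.

x* ≈ 179, y* ≈ 15.1, z* ≈ 8.24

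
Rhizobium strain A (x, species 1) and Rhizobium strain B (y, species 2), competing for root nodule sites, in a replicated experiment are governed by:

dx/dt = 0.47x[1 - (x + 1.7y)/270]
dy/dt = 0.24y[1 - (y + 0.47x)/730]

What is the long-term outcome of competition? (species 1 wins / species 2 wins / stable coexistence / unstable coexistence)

species 2 excludes species 1

Compare the nullcline intercepts: K1/α12 = 270/1.7 = 159 < K2 = 730; K2/α21 = 730/0.47 = 1550 > K1 = 270.
Since the inequalities point opposite ways, species 2 can invade but species 1 cannot.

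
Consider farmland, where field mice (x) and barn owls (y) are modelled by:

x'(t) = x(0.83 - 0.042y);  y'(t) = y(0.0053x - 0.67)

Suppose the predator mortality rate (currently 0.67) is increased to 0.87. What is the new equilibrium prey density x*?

x* ≈ 164

At the interior fixed point, setting dy/dt = 0 with y > 0 fixes x* = (predator death rate)/(xy coefficient) — independent of the other coefficients.
With the change, x* = 0.87/0.0053 = 164; it rises from 126.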